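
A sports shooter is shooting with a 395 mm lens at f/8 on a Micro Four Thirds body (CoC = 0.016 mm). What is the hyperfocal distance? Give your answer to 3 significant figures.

Hyperfocal distance H = f²/(N·c) + f = 395²/(8 × 0.016) + 395 = 156025/0.128 + 395 ≈ 1219340.3 mm ≈ 1220 m.

1220 m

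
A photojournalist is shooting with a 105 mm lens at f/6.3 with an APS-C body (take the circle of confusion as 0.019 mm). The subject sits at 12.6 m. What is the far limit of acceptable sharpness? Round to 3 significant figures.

14.6 m

Hyperfocal distance H = f²/(N·c) + f = 105²/(6.3 × 0.019) + 105 = 11025/0.1197 + 105 ≈ 92210.3 mm ≈ 92.21 m.
Far limit Df = s·(H − f)/(H − s) = 12600 × (92210.3 − 105) / (92210.3 − 12600) = 12600 × 92105.3 / 79610.3 ≈ 14578 mm ≈ 14.6 m.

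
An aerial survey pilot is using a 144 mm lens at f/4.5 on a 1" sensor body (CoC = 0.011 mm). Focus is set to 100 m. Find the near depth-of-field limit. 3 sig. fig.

80.8 m

Hyperfocal distance H = f²/(N·c) + f = 144²/(4.5 × 0.011) + 144 = 20736/0.0495 + 144 ≈ 419053.1 mm ≈ 419.1 m.
Near limit Dn = s·(H − f)/(H + s − 2f) = 100000 × (419053.1 − 144) / (419053.1 + 100000 − 2 × 144) = 100000 × 418909.1 / 518765.1 ≈ 80751 mm ≈ 80.8 m.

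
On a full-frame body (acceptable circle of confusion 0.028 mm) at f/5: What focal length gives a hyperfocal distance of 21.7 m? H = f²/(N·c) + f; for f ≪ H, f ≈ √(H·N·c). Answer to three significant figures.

55.0 mm

From H = f²/(N·c) + f, with f ≪ H: f ≈ √(H·N·c) = √(21700 × 5 × 0.028) = √3038.0 ≈ 55.12 mm.
Exact: f² + N·c·f − N·c·H = 0 ⇒ f = (−N·c + √((N·c)² + 4·N·c·H))/2 = (−0.14 + √12152)/2 ≈ 55.048 mm ≈ 55.0 mm.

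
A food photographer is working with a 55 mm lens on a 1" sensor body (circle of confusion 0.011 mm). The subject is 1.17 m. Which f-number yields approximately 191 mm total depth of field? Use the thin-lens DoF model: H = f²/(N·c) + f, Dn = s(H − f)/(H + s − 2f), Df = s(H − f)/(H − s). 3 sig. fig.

Write h = H − f = f²/(N·c). The thin-lens limits are Dn = s·h/(h + (s−f)) and Df = s·h/(h − (s−f)), so DoF = Df − Dn = 2·s·(s−f)·h / (h² − (s−f)²).
That is a quadratic in h: DoF·h² − 2·s·(s−f)·h − DoF·(s−f)² = 0 ⇒ h = (s−f)·(s + √(s² + DoF²)) / DoF = 1115 × (1170 + √(1170² + 191²)) / 191 = 1115 × (1170 + 1185.49) / 191 ≈ 13751 mm.
Then N = f²/(c·h) = 55² / (0.011 × 13751) = 3025 / 151.26 ≈ 20.

f/20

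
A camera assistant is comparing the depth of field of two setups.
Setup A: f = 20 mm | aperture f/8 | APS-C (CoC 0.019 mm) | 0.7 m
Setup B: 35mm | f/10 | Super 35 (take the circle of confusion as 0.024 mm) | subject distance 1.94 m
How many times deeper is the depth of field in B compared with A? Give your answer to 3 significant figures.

Setup A: H = 20²/(8×0.019) + 20 ≈ 2651.6 mm; DoF = Df − Dn = 943.91 − 556.26 ≈ 387.65 mm.
Setup B: H = 35²/(10×0.024) + 35 ≈ 5139.2 mm; DoF = Df − Dn = 3095.2 − 1412.7 ≈ 1682.5 mm.
Ratio = 1682.5 / 387.65 ≈ 4.34.

4.34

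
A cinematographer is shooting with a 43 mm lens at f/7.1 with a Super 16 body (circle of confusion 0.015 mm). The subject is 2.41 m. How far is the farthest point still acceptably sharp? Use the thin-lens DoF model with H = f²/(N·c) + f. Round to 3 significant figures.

2.79 m

Hyperfocal distance H = f²/(N·c) + f = 43²/(7.1 × 0.015) + 43 = 1849/0.1065 + 43 ≈ 17404.5 mm ≈ 17.40 m.
Far limit Df = s·(H − f)/(H − s) = 2410 × (17404.5 − 43) / (17404.5 − 2410) = 2410 × 17361.5 / 14994.5 ≈ 2790.4 mm ≈ 2.79 m.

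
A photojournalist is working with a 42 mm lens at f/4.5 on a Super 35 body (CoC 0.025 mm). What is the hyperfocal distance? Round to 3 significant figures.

15.7 m

Hyperfocal distance H = f²/(N·c) + f = 42²/(4.5 × 0.025) + 42 = 1764/0.1125 + 42 ≈ 15722.0 mm ≈ 15.7 m.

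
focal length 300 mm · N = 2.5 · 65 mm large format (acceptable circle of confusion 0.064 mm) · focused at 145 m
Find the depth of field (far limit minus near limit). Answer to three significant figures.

79.9 m

Hyperfocal distance H = f²/(N·c) + f = 300²/(2.5 × 0.064) + 300 = 90000/0.16 + 300 ≈ 562800.0 mm ≈ 562.8 m.
Near limit Dn = s·(H − f)/(H + s − 2f) = 145000 × (562800.0 − 300) / (562800.0 + 145000 − 2 × 300) = 145000 × 562500.0 / 707200.0 ≈ 115332 mm.
Far limit Df = s·(H − f)/(H − s) = 145000 × (562800.0 − 300) / (562800.0 − 145000) = 145000 × 562500.0 / 417800.0 ≈ 195219 mm.
Depth of field = Df − Dn = 195219 − 115332 ≈ 79887 mm ≈ 79.9 m.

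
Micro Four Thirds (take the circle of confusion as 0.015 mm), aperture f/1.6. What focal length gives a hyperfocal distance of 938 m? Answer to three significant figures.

From H = f²/(N·c) + f, with f ≪ H: f ≈ √(H·N·c) = √(938000 × 1.6 × 0.015) = √22512 ≈ 150.0 mm.
The +f correction barely moves this — solving exactly, f² + N·c·f − N·c·H = 0 ⇒ f = (−N·c + √((N·c)² + 4·N·c·H))/2 = (−0.024 + √90048)/2 ≈ 150.03 mm, so f ≈ 150 mm.

150 mm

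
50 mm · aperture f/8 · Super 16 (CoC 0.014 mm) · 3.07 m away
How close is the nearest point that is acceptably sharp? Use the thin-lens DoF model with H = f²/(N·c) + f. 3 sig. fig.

Hyperfocal distance H = f²/(N·c) + f = 50²/(8 × 0.014) + 50 = 2500/0.112 + 50 ≈ 22371.4 mm ≈ 22.37 m.
Near limit Dn = s·(H − f)/(H + s − 2f) = 3070 × (22371.4 − 50) / (22371.4 + 3070 − 2 × 50) = 3070 × 22321.4 / 25341.4 ≈ 2704.1 mm ≈ 2.70 m.

2.70 m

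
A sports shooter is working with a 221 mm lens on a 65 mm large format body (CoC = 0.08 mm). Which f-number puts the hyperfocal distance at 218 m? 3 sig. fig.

Rearrange H = f²/(N·c) + f for N: N = f² / ((H − f)·c).
N = 221² / ((218000 − 221) × 0.08) = 48841 / 17422 ≈ 2.80.

f/2.80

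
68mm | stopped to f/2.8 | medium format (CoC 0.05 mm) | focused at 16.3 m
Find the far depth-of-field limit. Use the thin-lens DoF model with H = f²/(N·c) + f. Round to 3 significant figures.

32.1 m

Hyperfocal distance H = f²/(N·c) + f = 68²/(2.8 × 0.05) + 68 = 4624/0.14 + 68 ≈ 33096.6 mm ≈ 33.10 m.
Far limit Df = s·(H − f)/(H − s) = 16300 × (33096.6 − 68) / (33096.6 − 16300) = 16300 × 33028.6 / 16796.6 ≈ 32052 mm ≈ 32.1 m.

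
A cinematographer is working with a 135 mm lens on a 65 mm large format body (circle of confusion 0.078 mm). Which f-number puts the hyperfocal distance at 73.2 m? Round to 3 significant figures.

f/3.20

Rearrange H = f²/(N·c) + f for N: N = f² / ((H − f)·c).
N = 135² / ((73200 − 135) × 0.078) = 18225 / 5699 ≈ 3.20.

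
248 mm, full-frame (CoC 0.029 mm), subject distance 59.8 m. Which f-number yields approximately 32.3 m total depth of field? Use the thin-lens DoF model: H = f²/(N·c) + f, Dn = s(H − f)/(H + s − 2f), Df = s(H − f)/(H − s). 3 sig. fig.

Write h = H − f = f²/(N·c). The thin-lens limits are Dn = s·h/(h + (s−f)) and Df = s·h/(h − (s−f)), so DoF = Df − Dn = 2·s·(s−f)·h / (h² − (s−f)²).
That is a quadratic in h: DoF·h² − 2·s·(s−f)·h − DoF·(s−f)² = 0 ⇒ h = (s−f)·(s + √(s² + DoF²)) / DoF = 59552 × (59800 + √(59800² + 32300²)) / 32300 = 59552 × (59800 + 67965.7) / 32300 ≈ 235563 mm.
Then N = f²/(c·h) = 248² / (0.029 × 235563) = 61504 / 6831.3 ≈ 9.

f/9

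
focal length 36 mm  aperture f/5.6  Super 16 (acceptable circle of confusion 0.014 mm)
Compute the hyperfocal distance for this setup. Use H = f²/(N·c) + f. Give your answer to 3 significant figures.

16.6 m

Hyperfocal distance H = f²/(N·c) + f = 36²/(5.6 × 0.014) + 36 = 1296/0.0784 + 36 ≈ 16566.6 mm ≈ 16.6 m.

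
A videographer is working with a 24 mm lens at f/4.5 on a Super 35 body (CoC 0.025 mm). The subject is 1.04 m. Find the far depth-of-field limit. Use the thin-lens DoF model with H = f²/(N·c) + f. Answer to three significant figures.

Hyperfocal distance H = f²/(N·c) + f = 24²/(4.5 × 0.025) + 24 = 576/0.1125 + 24 ≈ 5144.0 mm ≈ 5.144 m.
Far limit Df = s·(H − f)/(H − s) = 1040 × (5144.0 − 24) / (5144.0 − 1040) = 1040 × 5120.0 / 4104.0 ≈ 1297.5 mm ≈ 1.30 m.

1.30 m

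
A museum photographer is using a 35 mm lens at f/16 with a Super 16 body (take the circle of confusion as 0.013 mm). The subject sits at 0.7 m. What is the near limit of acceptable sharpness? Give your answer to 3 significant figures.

Hyperfocal distance H = f²/(N·c) + f = 35²/(16 × 0.013) + 35 = 1225/0.208 + 35 ≈ 5924.4 mm ≈ 5.924 m.
Near limit Dn = s·(H − f)/(H + s − 2f) = 700 × (5924.4 − 35) / (5924.4 + 700 − 2 × 35) = 700 × 5889.4 / 6554.4 ≈ 628.98 mm ≈ 0.629 m.

0.629 m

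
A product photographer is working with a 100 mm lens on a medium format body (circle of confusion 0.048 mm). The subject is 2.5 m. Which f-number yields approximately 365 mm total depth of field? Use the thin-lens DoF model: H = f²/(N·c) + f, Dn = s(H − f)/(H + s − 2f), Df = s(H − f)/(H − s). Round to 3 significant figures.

Write h = H − f = f²/(N·c). The thin-lens limits are Dn = s·h/(h + (s−f)) and Df = s·h/(h − (s−f)), so DoF = Df − Dn = 2·s·(s−f)·h / (h² − (s−f)²).
That is a quadratic in h: DoF·h² − 2·s·(s−f)·h − DoF·(s−f)² = 0 ⇒ h = (s−f)·(s + √(s² + DoF²)) / DoF = 2400 × (2500 + √(2500² + 365²)) / 365 = 2400 × (2500 + 2526.50) / 365 ≈ 33051 mm.
Then N = f²/(c·h) = 100² / (0.048 × 33051) = 10000 / 1586.4 ≈ 6.30.

f/6.30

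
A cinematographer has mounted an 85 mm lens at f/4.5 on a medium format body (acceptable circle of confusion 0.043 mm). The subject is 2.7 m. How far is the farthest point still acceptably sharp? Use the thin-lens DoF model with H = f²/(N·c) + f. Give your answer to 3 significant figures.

Hyperfocal distance H = f²/(N·c) + f = 85²/(4.5 × 0.043) + 85 = 7225/0.1935 + 85 ≈ 37423.5 mm ≈ 37.42 m.
Far limit Df = s·(H − f)/(H − s) = 2700 × (37423.5 − 85) / (37423.5 − 2700) = 2700 × 37338.5 / 34723.5 ≈ 2903.3 mm ≈ 2.90 m.

2.90 m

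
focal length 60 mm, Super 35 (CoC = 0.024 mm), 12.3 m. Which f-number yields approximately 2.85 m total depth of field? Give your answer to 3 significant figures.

Write h = H − f = f²/(N·c). The thin-lens limits are Dn = s·h/(h + (s−f)) and Df = s·h/(h − (s−f)), so DoF = Df − Dn = 2·s·(s−f)·h / (h² − (s−f)²).
That is a quadratic in h: DoF·h² − 2·s·(s−f)·h − DoF·(s−f)² = 0 ⇒ h = (s−f)·(s + √(s² + DoF²)) / DoF = 12240 × (12300 + √(12300² + 2850²)) / 2850 = 12240 × (12300 + 12625.9) / 2850 ≈ 107050 mm.
Then N = f²/(c·h) = 60² / (0.024 × 107050) = 3600 / 2569.2 ≈ 1.40.

f/1.40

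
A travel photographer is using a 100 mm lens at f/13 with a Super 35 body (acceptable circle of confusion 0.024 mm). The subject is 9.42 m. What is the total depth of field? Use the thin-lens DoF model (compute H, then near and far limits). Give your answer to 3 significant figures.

Hyperfocal distance H = f²/(N·c) + f = 100²/(13 × 0.024) + 100 = 10000/0.312 + 100 ≈ 32151.3 mm ≈ 32.15 m.
Near limit Dn = s·(H − f)/(H + s − 2f) = 9420 × (32151.3 − 100) / (32151.3 + 9420 − 2 × 100) = 9420 × 32051.3 / 41371.3 ≈ 7297.9 mm.
Far limit Df = s·(H − f)/(H − s) = 9420 × (32151.3 − 100) / (32151.3 − 9420) = 9420 × 32051.3 / 22731.3 ≈ 13282.3 mm.
Depth of field = Df − Dn = 13282.3 − 7297.9 ≈ 5984.4 mm ≈ 5.98 m.

5.98 m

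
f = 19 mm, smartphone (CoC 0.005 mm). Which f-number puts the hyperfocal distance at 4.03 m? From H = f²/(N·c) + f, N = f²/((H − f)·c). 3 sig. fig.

Rearrange H = f²/(N·c) + f for N: N = f² / ((H − f)·c).
N = 19² / ((4030 − 19) × 0.005) = 361 / 20.06 ≈ 18.

f/18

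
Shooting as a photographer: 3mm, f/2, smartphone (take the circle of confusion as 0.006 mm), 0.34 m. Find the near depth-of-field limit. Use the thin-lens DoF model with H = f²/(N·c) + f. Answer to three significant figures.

Hyperfocal distance H = f²/(N·c) + f = 3²/(2 × 0.006) + 3 = 9/0.012 + 3 ≈ 753.0 mm ≈ 0.753 m.
Near limit Dn = s·(H − f)/(H + s − 2f) = 340 × (753.0 − 3) / (753.0 + 340 − 2 × 3) = 340 × 750.0 / 1087.0 ≈ 234.59 mm.

235 mm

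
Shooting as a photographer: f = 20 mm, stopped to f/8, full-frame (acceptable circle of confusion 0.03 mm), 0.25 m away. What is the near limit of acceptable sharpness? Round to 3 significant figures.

Hyperfocal distance H = f²/(N·c) + f = 20²/(8 × 0.03) + 20 = 400/0.24 + 20 ≈ 1686.7 mm ≈ 1.687 m.
Near limit Dn = s·(H − f)/(H + s − 2f) = 250 × (1686.7 − 20) / (1686.7 + 250 − 2 × 20) = 250 × 1666.7 / 1896.7 ≈ 219.68 mm.

220 mm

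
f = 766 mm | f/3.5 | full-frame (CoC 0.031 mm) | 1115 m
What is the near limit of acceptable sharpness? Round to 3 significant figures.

Hyperfocal distance H = f²/(N·c) + f = 766²/(3.5 × 0.031) + 766 = 586756/0.1085 + 766 ≈ 5408655.4 mm ≈ 5409 m.
Near limit Dn = s·(H − f)/(H + s − 2f) = 1115000 × (5408655.4 − 766) / (5408655.4 + 1115000 − 2 × 766) = 1115000 × 5407889.4 / 6522123.4 ≈ 924514 mm ≈ 925 m.

925 m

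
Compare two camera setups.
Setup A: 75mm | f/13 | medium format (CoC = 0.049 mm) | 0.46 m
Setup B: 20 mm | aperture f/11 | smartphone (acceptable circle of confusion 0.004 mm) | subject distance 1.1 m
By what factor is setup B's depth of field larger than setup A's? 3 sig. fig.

Setup A: H = 75²/(13×0.049) + 75 ≈ 8905.5 mm; DoF = Df − Dn = 480.970 − 440.782 ≈ 40.188 mm.
Setup B: H = 20²/(11×0.004) + 20 ≈ 9110.9 mm; DoF = Df − Dn = 1248.30 − 983.20 ≈ 265.10 mm.
Ratio = 265.10 / 40.188 ≈ 6.60.

6.60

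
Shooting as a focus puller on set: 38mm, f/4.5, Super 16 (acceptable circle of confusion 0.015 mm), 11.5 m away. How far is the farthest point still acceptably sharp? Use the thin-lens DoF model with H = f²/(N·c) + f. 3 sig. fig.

Hyperfocal distance H = f²/(N·c) + f = 38²/(4.5 × 0.015) + 38 = 1444/0.0675 + 38 ≈ 21430.6 mm ≈ 21.43 m.
Far limit Df = s·(H − f)/(H − s) = 11500 × (21430.6 − 38) / (21430.6 − 11500) = 11500 × 21392.6 / 9930.6 ≈ 24773 mm ≈ 24.8 m.

24.8 m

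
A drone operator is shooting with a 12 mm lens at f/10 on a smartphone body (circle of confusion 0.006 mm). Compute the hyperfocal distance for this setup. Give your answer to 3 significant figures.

2.41 m

Hyperfocal distance H = f²/(N·c) + f = 12²/(10 × 0.006) + 12 = 144/0.06 + 12 ≈ 2412.0 mm ≈ 2.41 m.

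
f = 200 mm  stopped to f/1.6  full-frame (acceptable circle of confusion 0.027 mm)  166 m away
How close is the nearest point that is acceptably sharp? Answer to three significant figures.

Hyperfocal distance H = f²/(N·c) + f = 200²/(1.6 × 0.027) + 200 = 40000/0.0432 + 200 ≈ 926125.9 mm ≈ 926.1 m.
Near limit Dn = s·(H − f)/(H + s − 2f) = 166000 × (926125.9 − 200) / (926125.9 + 166000 − 2 × 200) = 166000 × 925925.9 / 1091725.9 ≈ 140790 mm ≈ 141 m.

141 m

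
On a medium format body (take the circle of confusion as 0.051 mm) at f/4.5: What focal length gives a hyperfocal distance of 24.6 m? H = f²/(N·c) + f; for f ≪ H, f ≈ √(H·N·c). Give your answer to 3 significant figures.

From H = f²/(N·c) + f, with f ≪ H: f ≈ √(H·N·c) = √(24600 × 4.5 × 0.051) = √5645.7 ≈ 75.14 mm.
Exact: f² + N·c·f − N·c·H = 0 ⇒ f = (−N·c + √((N·c)² + 4·N·c·H))/2 = (−0.2295 + √22583)/2 ≈ 75.023 mm ≈ 75.0 mm.

75.0 mm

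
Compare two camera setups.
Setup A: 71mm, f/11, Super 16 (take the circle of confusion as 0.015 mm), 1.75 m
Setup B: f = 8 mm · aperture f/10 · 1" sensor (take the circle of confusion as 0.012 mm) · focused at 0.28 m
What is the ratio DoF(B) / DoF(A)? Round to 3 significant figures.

2.00

Setup A: H = 71²/(11×0.015) + 71 ≈ 30622.5 mm; DoF = Df − Dn = 1851.77 − 1658.84 ≈ 192.93 mm.
Setup B: H = 8²/(10×0.012) + 8 ≈ 541.3 mm; DoF = Df − Dn = 571.43 − 185.43 ≈ 386.00 mm.
Ratio = 386.00 / 192.93 ≈ 2.00.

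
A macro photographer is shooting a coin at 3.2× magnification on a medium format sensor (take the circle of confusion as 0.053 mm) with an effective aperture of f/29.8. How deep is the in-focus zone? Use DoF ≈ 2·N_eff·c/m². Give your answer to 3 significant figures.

0.308 mm

At magnification m, DoF ≈ 2·N_eff·c/m² = 2 × 29.8 × 0.053 / 3.2² = 3.159 / 10.24 ≈ 0.308 mm.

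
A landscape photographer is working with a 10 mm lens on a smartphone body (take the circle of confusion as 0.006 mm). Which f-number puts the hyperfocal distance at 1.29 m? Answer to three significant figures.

Rearrange H = f²/(N·c) + f for N: N = f² / ((H − f)·c).
N = 10² / ((1290 − 10) × 0.006) = 100 / 7.680 ≈ 13.

f/13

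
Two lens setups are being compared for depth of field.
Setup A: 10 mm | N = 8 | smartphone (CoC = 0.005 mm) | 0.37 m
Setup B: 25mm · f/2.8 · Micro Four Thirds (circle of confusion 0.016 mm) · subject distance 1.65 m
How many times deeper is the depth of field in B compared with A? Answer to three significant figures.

Setup A: H = 10²/(8×0.005) + 10 ≈ 2510.0 mm; DoF = Df − Dn = 432.24 − 323.43 ≈ 108.81 mm.
Setup B: H = 25²/(2.8×0.016) + 25 ≈ 13975.9 mm; DoF = Df − Dn = 1867.53 − 1477.86 ≈ 389.67 mm.
Ratio = 389.67 / 108.81 ≈ 3.58.

3.58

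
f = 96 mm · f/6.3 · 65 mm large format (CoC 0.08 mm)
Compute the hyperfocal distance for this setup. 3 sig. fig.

Hyperfocal distance H = f²/(N·c) + f = 96²/(6.3 × 0.08) + 96 = 9216/0.504 + 96 ≈ 18381.7 mm ≈ 18.4 m.

18.4 m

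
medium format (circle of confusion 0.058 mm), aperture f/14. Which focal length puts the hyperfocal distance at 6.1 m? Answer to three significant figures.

70.0 mm

From H = f²/(N·c) + f, with f ≪ H: f ≈ √(H·N·c) = √(6100 × 14 × 0.058) = √4953.2 ≈ 70.38 mm.
Exact: f² + N·c·f − N·c·H = 0 ⇒ f = (−N·c + √((N·c)² + 4·N·c·H))/2 = (−0.812 + √19813)/2 ≈ 69.974 mm ≈ 70.0 mm.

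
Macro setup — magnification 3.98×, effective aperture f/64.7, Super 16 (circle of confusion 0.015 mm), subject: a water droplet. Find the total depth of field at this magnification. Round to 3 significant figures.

0.123 mm

At magnification m, DoF ≈ 2·N_eff·c/m² = 2 × 64.7 × 0.015 / 3.98² = 1.941 / 15.84 ≈ 0.123 mm.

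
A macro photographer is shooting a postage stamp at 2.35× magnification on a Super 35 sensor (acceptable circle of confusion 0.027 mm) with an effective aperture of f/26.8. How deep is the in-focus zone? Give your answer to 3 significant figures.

At magnification m, DoF ≈ 2·N_eff·c/m² = 2 × 26.8 × 0.027 / 2.35² = 1.447 / 5.523 ≈ 0.262 mm.

0.262 mm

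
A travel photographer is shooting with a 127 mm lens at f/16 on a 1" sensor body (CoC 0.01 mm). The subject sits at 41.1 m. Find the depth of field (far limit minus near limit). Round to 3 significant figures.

40.0 m

Hyperfocal distance H = f²/(N·c) + f = 127²/(16 × 0.01) + 127 = 16129/0.16 + 127 ≈ 100933.2 mm ≈ 100.9 m.
Near limit Dn = s·(H − f)/(H + s − 2f) = 41100 × (100933.2 − 127) / (100933.2 + 41100 − 2 × 127) = 41100 × 100806.2 / 141779.2 ≈ 29222 mm.
Far limit Df = s·(H − f)/(H − s) = 41100 × (100933.2 − 127) / (100933.2 − 41100) = 41100 × 100806.2 / 59833.2 ≈ 69245 mm.
Depth of field = Df − Dn = 69245 − 29222 ≈ 40023 mm ≈ 40.0 m.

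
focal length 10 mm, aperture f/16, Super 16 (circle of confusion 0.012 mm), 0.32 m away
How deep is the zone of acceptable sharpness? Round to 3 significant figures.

0.590 m

Hyperfocal distance H = f²/(N·c) + f = 10²/(16 × 0.012) + 10 = 100/0.192 + 10 ≈ 530.8 mm ≈ 0.531 m.
Near limit Dn = s·(H − f)/(H + s − 2f) = 320 × (530.8 − 10) / (530.8 + 320 − 2 × 10) = 320 × 520.8 / 830.8 ≈ 200.60 mm.
Far limit Df = s·(H − f)/(H − s) = 320 × (530.8 − 10) / (530.8 − 320) = 320 × 520.8 / 210.8 ≈ 790.51 mm.
Depth of field = Df − Dn = 790.51 − 200.60 ≈ 589.91 mm ≈ 0.590 m.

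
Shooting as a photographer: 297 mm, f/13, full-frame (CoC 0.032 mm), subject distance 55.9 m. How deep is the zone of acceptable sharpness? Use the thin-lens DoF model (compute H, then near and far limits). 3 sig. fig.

Hyperfocal distance H = f²/(N·c) + f = 297²/(13 × 0.032) + 297 = 88209/0.416 + 297 ≈ 212337.9 mm ≈ 212.3 m.
Near limit Dn = s·(H − f)/(H + s − 2f) = 55900 × (212337.9 − 297) / (212337.9 + 55900 − 2 × 297) = 55900 × 212040.9 / 267643.9 ≈ 44287 mm.
Far limit Df = s·(H − f)/(H − s) = 55900 × (212337.9 − 297) / (212337.9 − 55900) = 55900 × 212040.9 / 156437.9 ≈ 75769 mm.
Depth of field = Df − Dn = 75769 − 44287 ≈ 31482 mm ≈ 31.5 m.

31.5 m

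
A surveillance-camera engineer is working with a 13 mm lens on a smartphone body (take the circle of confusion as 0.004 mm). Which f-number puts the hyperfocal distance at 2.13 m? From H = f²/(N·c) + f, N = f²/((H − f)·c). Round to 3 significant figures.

Rearrange H = f²/(N·c) + f for N: N = f² / ((H − f)·c).
N = 13² / ((2130 − 13) × 0.004) = 169 / 8.468 ≈ 20.

f/20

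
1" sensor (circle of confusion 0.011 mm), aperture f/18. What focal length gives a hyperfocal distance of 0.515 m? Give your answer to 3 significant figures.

From H = f²/(N·c) + f, with f ≪ H: f ≈ √(H·N·c) = √(515 × 18 × 0.011) = √101.97 ≈ 10.10 mm.
Exact: f² + N·c·f − N·c·H = 0 ⇒ f = (−N·c + √((N·c)² + 4·N·c·H))/2 = (−0.198 + √407.92)/2 ≈ 9.9995 mm ≈ 10.0 mm.

10.0 mm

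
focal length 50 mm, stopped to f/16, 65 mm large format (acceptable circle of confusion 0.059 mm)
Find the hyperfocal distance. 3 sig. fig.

2.70 m

Hyperfocal distance H = f²/(N·c) + f = 50²/(16 × 0.059) + 50 = 2500/0.944 + 50 ≈ 2698.3 mm ≈ 2.70 m.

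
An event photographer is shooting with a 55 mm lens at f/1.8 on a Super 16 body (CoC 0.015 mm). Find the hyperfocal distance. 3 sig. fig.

112 m

Hyperfocal distance H = f²/(N·c) + f = 55²/(1.8 × 0.015) + 55 = 3025/0.027 + 55 ≈ 112092.0 mm ≈ 112 m.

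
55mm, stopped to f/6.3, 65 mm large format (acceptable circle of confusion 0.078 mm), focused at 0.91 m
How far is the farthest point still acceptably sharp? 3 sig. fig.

1.06 m

Hyperfocal distance H = f²/(N·c) + f = 55²/(6.3 × 0.078) + 55 = 3025/0.4914 + 55 ≈ 6210.9 mm ≈ 6.211 m.
Far limit Df = s·(H − f)/(H − s) = 910 × (6210.9 − 55) / (6210.9 − 910) = 910 × 6155.9 / 5300.9 ≈ 1056.8 mm ≈ 1.06 m.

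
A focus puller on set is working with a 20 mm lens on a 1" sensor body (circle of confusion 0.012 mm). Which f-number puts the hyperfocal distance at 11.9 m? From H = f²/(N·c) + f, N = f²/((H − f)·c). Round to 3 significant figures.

Rearrange H = f²/(N·c) + f for N: N = f² / ((H − f)·c).
N = 20² / ((11900 − 20) × 0.012) = 400 / 142.6 ≈ 2.81.

f/2.81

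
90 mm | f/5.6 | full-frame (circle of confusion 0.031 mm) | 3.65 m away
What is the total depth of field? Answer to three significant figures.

0.560 m

Hyperfocal distance H = f²/(N·c) + f = 90²/(5.6 × 0.031) + 90 = 8100/0.1736 + 90 ≈ 46749.0 mm ≈ 46.75 m.
Near limit Dn = s·(H − f)/(H + s − 2f) = 3650 × (46749.0 − 90) / (46749.0 + 3650 − 2 × 90) = 3650 × 46659.0 / 50219.0 ≈ 3391.25 mm.
Far limit Df = s·(H − f)/(H − s) = 3650 × (46749.0 − 90) / (46749.0 − 3650) = 3650 × 46659.0 / 43099.0 ≈ 3951.49 mm.
Depth of field = Df − Dn = 3951.49 − 3391.25 ≈ 560.24 mm ≈ 0.560 m.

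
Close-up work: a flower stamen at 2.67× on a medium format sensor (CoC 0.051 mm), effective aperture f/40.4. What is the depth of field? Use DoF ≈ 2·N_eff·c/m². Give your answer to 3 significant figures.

At magnification m, DoF ≈ 2·N_eff·c/m² = 2 × 40.4 × 0.051 / 2.67² = 4.121 / 7.129 ≈ 0.578 mm.

0.578 mm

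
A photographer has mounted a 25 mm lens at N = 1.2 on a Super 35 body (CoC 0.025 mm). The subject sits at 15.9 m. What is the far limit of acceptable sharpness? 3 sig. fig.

Hyperfocal distance H = f²/(N·c) + f = 25²/(1.2 × 0.025) + 25 = 625/0.03 + 25 ≈ 20858.3 mm ≈ 20.86 m.
Far limit Df = s·(H − f)/(H − s) = 15900 × (20858.3 − 25) / (20858.3 − 15900) = 15900 × 20833.3 / 4958.3 ≈ 66807 mm ≈ 66.8 m.

66.8 m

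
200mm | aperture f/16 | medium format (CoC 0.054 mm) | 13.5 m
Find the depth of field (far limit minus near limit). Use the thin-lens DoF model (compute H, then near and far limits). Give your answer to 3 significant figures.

Hyperfocal distance H = f²/(N·c) + f = 200²/(16 × 0.054) + 200 = 40000/0.864 + 200 ≈ 46496.3 mm ≈ 46.50 m.
Near limit Dn = s·(H − f)/(H + s − 2f) = 13500 × (46496.3 − 200) / (46496.3 + 13500 − 2 × 200) = 13500 × 46296.3 / 59596.3 ≈ 10487.2 mm.
Far limit Df = s·(H − f)/(H − s) = 13500 × (46496.3 − 200) / (46496.3 − 13500) = 13500 × 46296.3 / 32996.3 ≈ 18941.5 mm.
Depth of field = Df − Dn = 18941.5 − 10487.2 ≈ 8454.3 mm ≈ 8.45 m.

8.45 m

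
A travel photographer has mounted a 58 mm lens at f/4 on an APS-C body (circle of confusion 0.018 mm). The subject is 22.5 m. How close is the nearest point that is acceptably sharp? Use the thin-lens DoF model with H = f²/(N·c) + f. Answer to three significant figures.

15.2 m

Hyperfocal distance H = f²/(N·c) + f = 58²/(4 × 0.018) + 58 = 3364/0.072 + 58 ≈ 46780.2 mm ≈ 46.78 m.
Near limit Dn = s·(H − f)/(H + s − 2f) = 22500 × (46780.2 − 58) / (46780.2 + 22500 − 2 × 58) = 22500 × 46722.2 / 69164.2 ≈ 15199 mm ≈ 15.2 m.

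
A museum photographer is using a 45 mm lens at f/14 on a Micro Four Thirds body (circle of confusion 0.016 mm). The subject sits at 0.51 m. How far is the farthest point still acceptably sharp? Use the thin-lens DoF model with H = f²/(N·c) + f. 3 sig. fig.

Hyperfocal distance H = f²/(N·c) + f = 45²/(14 × 0.016) + 45 = 2025/0.224 + 45 ≈ 9085.2 mm ≈ 9.085 m.
Far limit Df = s·(H − f)/(H − s) = 510 × (9085.2 − 45) / (9085.2 − 510) = 510 × 9040.2 / 8575.2 ≈ 537.66 mm ≈ 0.538 m.

0.538 m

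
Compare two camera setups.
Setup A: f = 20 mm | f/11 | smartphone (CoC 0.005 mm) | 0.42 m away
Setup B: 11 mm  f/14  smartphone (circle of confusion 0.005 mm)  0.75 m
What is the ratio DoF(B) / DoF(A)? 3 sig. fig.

16.9

Setup A: H = 20²/(11×0.005) + 20 ≈ 7292.7 mm; DoF = Df − Dn = 444.444 − 398.104 ≈ 46.340 mm.
Setup B: H = 11²/(14×0.005) + 11 ≈ 1739.6 mm; DoF = Df − Dn = 1310.09 − 525.39 ≈ 784.70 mm.
Ratio = 784.70 / 46.340 ≈ 16.9.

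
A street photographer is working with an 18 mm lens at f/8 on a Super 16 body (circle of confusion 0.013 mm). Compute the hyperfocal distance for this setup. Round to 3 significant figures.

Hyperfocal distance H = f²/(N·c) + f = 18²/(8 × 0.013) + 18 = 324/0.104 + 18 ≈ 3133.4 mm ≈ 3.13 m.

3.13 m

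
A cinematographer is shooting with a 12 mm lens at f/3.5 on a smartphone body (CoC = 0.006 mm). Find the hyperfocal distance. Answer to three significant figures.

Hyperfocal distance H = f²/(N·c) + f = 12²/(3.5 × 0.006) + 12 = 144/0.021 + 12 ≈ 6869.1 mm ≈ 6.87 m.

6.87 m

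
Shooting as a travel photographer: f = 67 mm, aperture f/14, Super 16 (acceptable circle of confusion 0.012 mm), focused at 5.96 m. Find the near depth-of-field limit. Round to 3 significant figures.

Hyperfocal distance H = f²/(N·c) + f = 67²/(14 × 0.012) + 67 = 4489/0.168 + 67 ≈ 26787.2 mm ≈ 26.79 m.
Near limit Dn = s·(H − f)/(H + s − 2f) = 5960 × (26787.2 − 67) / (26787.2 + 5960 − 2 × 67) = 5960 × 26720.2 / 32613.2 ≈ 4883.1 mm ≈ 4.88 m.

4.88 m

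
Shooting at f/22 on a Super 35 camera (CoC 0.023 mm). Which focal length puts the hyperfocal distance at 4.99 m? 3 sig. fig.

50.0 mm

From H = f²/(N·c) + f, with f ≪ H: f ≈ √(H·N·c) = √(4990 × 22 × 0.023) = √2524.9 ≈ 50.25 mm.
Exact: f² + N·c·f − N·c·H = 0 ⇒ f = (−N·c + √((N·c)² + 4·N·c·H))/2 = (−0.506 + √10100)/2 ≈ 49.996 mm ≈ 50.0 mm.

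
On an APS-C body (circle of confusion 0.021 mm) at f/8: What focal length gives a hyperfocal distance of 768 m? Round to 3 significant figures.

From H = f²/(N·c) + f, with f ≪ H: f ≈ √(H·N·c) = √(768000 × 8 × 0.021) = √129024 ≈ 359.2 mm.
The +f correction barely moves this — solving exactly, f² + N·c·f − N·c·H = 0 ⇒ f = (−N·c + √((N·c)² + 4·N·c·H))/2 = (−0.168 + √516096)/2 ≈ 359.12 mm, so f ≈ 359 mm.

359 mm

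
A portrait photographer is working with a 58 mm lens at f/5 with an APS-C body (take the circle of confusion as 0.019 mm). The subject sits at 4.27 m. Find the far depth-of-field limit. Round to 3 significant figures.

Hyperfocal distance H = f²/(N·c) + f = 58²/(5 × 0.019) + 58 = 3364/0.095 + 58 ≈ 35468.5 mm ≈ 35.47 m.
Far limit Df = s·(H − f)/(H − s) = 4270 × (35468.5 − 58) / (35468.5 − 4270) = 4270 × 35410.5 / 31198.5 ≈ 4846.5 mm ≈ 4.85 m.

4.85 m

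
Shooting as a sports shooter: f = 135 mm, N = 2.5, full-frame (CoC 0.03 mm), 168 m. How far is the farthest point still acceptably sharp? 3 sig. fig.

Hyperfocal distance H = f²/(N·c) + f = 135²/(2.5 × 0.03) + 135 = 18225/0.075 + 135 ≈ 243135.0 mm ≈ 243.1 m.
Far limit Df = s·(H − f)/(H − s) = 168000 × (243135.0 − 135) / (243135.0 − 168000) = 168000 × 243000.0 / 75135.0 ≈ 543342 mm ≈ 543 m.

543 m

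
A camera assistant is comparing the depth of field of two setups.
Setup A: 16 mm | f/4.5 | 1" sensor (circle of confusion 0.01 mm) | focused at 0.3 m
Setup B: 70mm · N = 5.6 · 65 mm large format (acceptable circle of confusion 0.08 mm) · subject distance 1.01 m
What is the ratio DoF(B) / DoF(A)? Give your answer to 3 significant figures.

Setup A: H = 16²/(4.5×0.01) + 16 ≈ 5704.9 mm; DoF = Df − Dn = 315.764 − 285.736 ≈ 30.028 mm.
Setup B: H = 70²/(5.6×0.08) + 70 ≈ 11007.5 mm; DoF = Df − Dn = 1104.96 − 930.07 ≈ 174.89 mm.
Ratio = 174.89 / 30.028 ≈ 5.82.

5.82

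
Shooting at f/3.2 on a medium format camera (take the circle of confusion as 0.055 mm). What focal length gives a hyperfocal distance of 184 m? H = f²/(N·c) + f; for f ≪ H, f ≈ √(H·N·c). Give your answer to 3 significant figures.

180 mm

From H = f²/(N·c) + f, with f ≪ H: f ≈ √(H·N·c) = √(184000 × 3.2 × 0.055) = √32384 ≈ 180.0 mm.
The +f correction barely moves this — solving exactly, f² + N·c·f − N·c·H = 0 ⇒ f = (−N·c + √((N·c)² + 4·N·c·H))/2 = (−0.176 + √129536)/2 ≈ 179.87 mm, so f ≈ 180 mm.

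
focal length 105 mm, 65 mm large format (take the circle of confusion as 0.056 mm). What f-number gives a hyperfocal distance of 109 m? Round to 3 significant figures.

Rearrange H = f²/(N·c) + f for N: N = f² / ((H − f)·c).
N = 105² / ((109000 − 105) × 0.056) = 11025 / 6098 ≈ 1.81.

f/1.81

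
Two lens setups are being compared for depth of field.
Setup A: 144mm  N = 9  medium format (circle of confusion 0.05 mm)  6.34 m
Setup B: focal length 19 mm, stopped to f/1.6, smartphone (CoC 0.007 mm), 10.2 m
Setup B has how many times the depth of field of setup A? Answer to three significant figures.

4.12

Setup A: H = 144²/(9×0.05) + 144 ≈ 46224.0 mm; DoF = Df − Dn = 7324.9 − 5588.6 ≈ 1736.3 mm.
Setup B: H = 19²/(1.6×0.007) + 19 ≈ 32251.1 mm; DoF = Df − Dn = 14909.3 − 7751.6 ≈ 7157.7 mm.
Ratio = 7157.7 / 1736.3 ≈ 4.12.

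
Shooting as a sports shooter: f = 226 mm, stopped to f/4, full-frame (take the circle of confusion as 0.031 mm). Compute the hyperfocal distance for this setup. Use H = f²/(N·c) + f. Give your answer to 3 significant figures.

412 m

Hyperfocal distance H = f²/(N·c) + f = 226²/(4 × 0.031) + 226 = 51076/0.124 + 226 ≈ 412129.2 mm ≈ 412 m.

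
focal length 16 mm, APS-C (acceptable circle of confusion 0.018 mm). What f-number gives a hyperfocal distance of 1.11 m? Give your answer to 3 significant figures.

Rearrange H = f²/(N·c) + f for N: N = f² / ((H − f)·c).
N = 16² / ((1110 − 16) × 0.018) = 256 / 19.69 ≈ 13.

f/13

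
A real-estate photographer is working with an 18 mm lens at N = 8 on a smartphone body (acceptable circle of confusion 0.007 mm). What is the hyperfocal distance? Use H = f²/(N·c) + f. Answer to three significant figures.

Hyperfocal distance H = f²/(N·c) + f = 18²/(8 × 0.007) + 18 = 324/0.056 + 18 ≈ 5803.7 mm ≈ 5.80 m.

5.80 m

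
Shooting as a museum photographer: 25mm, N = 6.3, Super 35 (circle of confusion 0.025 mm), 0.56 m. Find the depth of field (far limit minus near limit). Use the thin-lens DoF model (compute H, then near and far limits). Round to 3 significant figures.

154 mm

Hyperfocal distance H = f²/(N·c) + f = 25²/(6.3 × 0.025) + 25 = 625/0.1575 + 25 ≈ 3993.3 mm ≈ 3.993 m.
Near limit Dn = s·(H − f)/(H + s − 2f) = 560 × (3993.3 − 25) / (3993.3 + 560 − 2 × 25) = 560 × 3968.3 / 4503.3 ≈ 493.47 mm.
Far limit Df = s·(H − f)/(H − s) = 560 × (3993.3 − 25) / (3993.3 − 560) = 560 × 3968.3 / 3433.3 ≈ 647.26 mm.
Depth of field = Df − Dn = 647.26 − 493.47 ≈ 153.79 mm.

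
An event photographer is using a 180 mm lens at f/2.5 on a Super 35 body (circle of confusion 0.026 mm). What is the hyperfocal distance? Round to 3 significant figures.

499 m

Hyperfocal distance H = f²/(N·c) + f = 180²/(2.5 × 0.026) + 180 = 32400/0.065 + 180 ≈ 498641.5 mm ≈ 499 m.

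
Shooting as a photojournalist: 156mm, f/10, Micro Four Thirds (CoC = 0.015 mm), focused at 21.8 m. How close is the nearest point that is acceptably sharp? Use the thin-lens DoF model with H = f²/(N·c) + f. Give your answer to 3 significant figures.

19.2 m

Hyperfocal distance H = f²/(N·c) + f = 156²/(10 × 0.015) + 156 = 24336/0.15 + 156 ≈ 162396.0 mm ≈ 162.4 m.
Near limit Dn = s·(H − f)/(H + s − 2f) = 21800 × (162396.0 − 156) / (162396.0 + 21800 − 2 × 156) = 21800 × 162240.0 / 183884.0 ≈ 19234 mm ≈ 19.2 m.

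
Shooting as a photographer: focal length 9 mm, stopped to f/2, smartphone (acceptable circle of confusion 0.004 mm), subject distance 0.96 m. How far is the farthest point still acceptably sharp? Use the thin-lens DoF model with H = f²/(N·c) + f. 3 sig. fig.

1.06 m

Hyperfocal distance H = f²/(N·c) + f = 9²/(2 × 0.004) + 9 = 81/0.008 + 9 ≈ 10134.0 mm ≈ 10.13 m.
Far limit Df = s·(H − f)/(H − s) = 960 × (10134.0 − 9) / (10134.0 − 960) = 960 × 10125.0 / 9174.0 ≈ 1059.5 mm ≈ 1.06 m.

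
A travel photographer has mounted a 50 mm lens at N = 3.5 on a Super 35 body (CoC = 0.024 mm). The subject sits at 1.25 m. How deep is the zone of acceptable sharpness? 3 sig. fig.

101 mm

Hyperfocal distance H = f²/(N·c) + f = 50²/(3.5 × 0.024) + 50 = 2500/0.084 + 50 ≈ 29811.9 mm ≈ 29.81 m.
Near limit Dn = s·(H − f)/(H + s − 2f) = 1250 × (29811.9 − 50) / (29811.9 + 1250 − 2 × 50) = 1250 × 29761.9 / 30961.9 ≈ 1201.55 mm.
Far limit Df = s·(H − f)/(H − s) = 1250 × (29811.9 − 50) / (29811.9 − 1250) = 1250 × 29761.9 / 28561.9 ≈ 1302.52 mm.
Depth of field = Df − Dn = 1302.52 − 1201.55 ≈ 100.97 mm.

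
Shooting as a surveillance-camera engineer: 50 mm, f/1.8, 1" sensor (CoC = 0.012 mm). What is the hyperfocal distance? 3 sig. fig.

Hyperfocal distance H = f²/(N·c) + f = 50²/(1.8 × 0.012) + 50 = 2500/0.0216 + 50 ≈ 115790.7 mm ≈ 116 m.

116 m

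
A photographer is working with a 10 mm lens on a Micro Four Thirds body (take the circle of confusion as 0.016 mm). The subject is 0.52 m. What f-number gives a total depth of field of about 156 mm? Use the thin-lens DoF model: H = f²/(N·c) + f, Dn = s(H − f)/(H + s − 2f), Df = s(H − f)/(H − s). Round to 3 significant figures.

f/1.80

Write h = H − f = f²/(N·c). The thin-lens limits are Dn = s·h/(h + (s−f)) and Df = s·h/(h − (s−f)), so DoF = Df − Dn = 2·s·(s−f)·h / (h² − (s−f)²).
That is a quadratic in h: DoF·h² − 2·s·(s−f)·h − DoF·(s−f)² = 0 ⇒ h = (s−f)·(s + √(s² + DoF²)) / DoF = 510 × (520 + √(520² + 156²)) / 156 = 510 × (520 + 542.896) / 156 ≈ 3474.9 mm.
Then N = f²/(c·h) = 10² / (0.016 × 3474.9) = 100 / 55.598 ≈ 1.80.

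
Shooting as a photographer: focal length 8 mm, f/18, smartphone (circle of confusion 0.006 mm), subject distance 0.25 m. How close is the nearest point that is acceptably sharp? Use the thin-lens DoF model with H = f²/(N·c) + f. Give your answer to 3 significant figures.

Hyperfocal distance H = f²/(N·c) + f = 8²/(18 × 0.006) + 8 = 64/0.108 + 8 ≈ 600.6 mm ≈ 0.601 m.
Near limit Dn = s·(H − f)/(H + s − 2f) = 250 × (600.6 − 8) / (600.6 + 250 − 2 × 8) = 250 × 592.6 / 834.6 ≈ 177.51 mm.

178 mm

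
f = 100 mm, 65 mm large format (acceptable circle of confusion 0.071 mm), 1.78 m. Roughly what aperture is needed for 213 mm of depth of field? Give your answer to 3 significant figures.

f/5

Write h = H − f = f²/(N·c). The thin-lens limits are Dn = s·h/(h + (s−f)) and Df = s·h/(h − (s−f)), so DoF = Df − Dn = 2·s·(s−f)·h / (h² − (s−f)²).
That is a quadratic in h: DoF·h² − 2·s·(s−f)·h − DoF·(s−f)² = 0 ⇒ h = (s−f)·(s + √(s² + DoF²)) / DoF = 1680 × (1780 + √(1780² + 213²)) / 213 = 1680 × (1780 + 1792.70) / 213 ≈ 28179 mm.
Then N = f²/(c·h) = 100² / (0.071 × 28179) = 10000 / 2000.7 ≈ 5.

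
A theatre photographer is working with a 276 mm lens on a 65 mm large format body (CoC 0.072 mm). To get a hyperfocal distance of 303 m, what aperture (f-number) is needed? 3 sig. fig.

f/3.49

Rearrange H = f²/(N·c) + f for N: N = f² / ((H − f)·c).
N = 276² / ((303000 − 276) × 0.072) = 76176 / 21796 ≈ 3.49.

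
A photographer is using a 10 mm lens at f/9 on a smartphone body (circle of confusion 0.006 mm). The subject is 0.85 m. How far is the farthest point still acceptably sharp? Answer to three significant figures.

Hyperfocal distance H = f²/(N·c) + f = 10²/(9 × 0.006) + 10 = 100/0.054 + 10 ≈ 1861.9 mm ≈ 1.862 m.
Far limit Df = s·(H − f)/(H − s) = 850 × (1861.9 − 10) / (1861.9 − 850) = 850 × 1851.9 / 1011.9 ≈ 1555.6 mm ≈ 1.56 m.

1.56 m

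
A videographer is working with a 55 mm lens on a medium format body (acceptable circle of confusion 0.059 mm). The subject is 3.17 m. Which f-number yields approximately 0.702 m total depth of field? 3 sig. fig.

f/1.80

Write h = H − f = f²/(N·c). The thin-lens limits are Dn = s·h/(h + (s−f)) and Df = s·h/(h − (s−f)), so DoF = Df − Dn = 2·s·(s−f)·h / (h² − (s−f)²).
That is a quadratic in h: DoF·h² − 2·s·(s−f)·h − DoF·(s−f)² = 0 ⇒ h = (s−f)·(s + √(s² + DoF²)) / DoF = 3115 × (3170 + √(3170² + 702²)) / 702 = 3115 × (3170 + 3246.80) / 702 ≈ 28473 mm.
Then N = f²/(c·h) = 55² / (0.059 × 28473) = 3025 / 1679.9 ≈ 1.80.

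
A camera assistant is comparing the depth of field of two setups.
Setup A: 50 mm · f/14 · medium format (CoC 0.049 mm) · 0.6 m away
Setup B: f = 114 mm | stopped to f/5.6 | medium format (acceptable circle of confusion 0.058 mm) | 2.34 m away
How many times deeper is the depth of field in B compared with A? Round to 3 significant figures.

Setup A: H = 50²/(14×0.049) + 50 ≈ 3694.3 mm; DoF = Df − Dn = 706.65 − 521.32 ≈ 185.33 mm.
Setup B: H = 114²/(5.6×0.058) + 114 ≈ 40126.3 mm; DoF = Df − Dn = 2477.85 − 2216.68 ≈ 261.17 mm.
Ratio = 261.17 / 185.33 ≈ 1.41.

1.41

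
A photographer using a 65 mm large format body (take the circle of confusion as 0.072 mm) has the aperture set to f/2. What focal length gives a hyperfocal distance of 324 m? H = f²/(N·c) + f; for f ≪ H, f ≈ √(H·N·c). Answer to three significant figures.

From H = f²/(N·c) + f, with f ≪ H: f ≈ √(H·N·c) = √(324000 × 2 × 0.072) = √46656 ≈ 216.0 mm.
The +f correction barely moves this — solving exactly, f² + N·c·f − N·c·H = 0 ⇒ f = (−N·c + √((N·c)² + 4·N·c·H))/2 = (−0.144 + √186624)/2 ≈ 215.93 mm, so f ≈ 216 mm.

216 mm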